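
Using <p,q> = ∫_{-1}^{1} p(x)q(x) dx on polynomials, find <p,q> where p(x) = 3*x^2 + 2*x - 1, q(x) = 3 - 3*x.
<p,q> = -4

Expand the product: p(x)·q(x) = -9*x^3 + 3*x^2 + 9*x - 3.
∫_{-1}^{1} of each monomial x^k gives [2/(k+1) if k even, 0 if k odd]. Integrating term-by-term (or equivalently evaluating the antiderivative F(x) = -9*x^4/4 + x^3 + 9*x^2/2 - 3*x at the endpoints):
  F(1) − F(−1) = 1/4 − (17/4) = -4.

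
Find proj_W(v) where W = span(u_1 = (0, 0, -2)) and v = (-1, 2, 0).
proj_W(v) = (0, 0, 0)

Set up U = [u_1 | ... | u_1] ∈ R^(3×1). The projector onto W = col(U) is P = U (U^T U)^(-1) U^T.
Compute U^T U =
  [4],
and U^T v = (0).
Solve U^T U · c = U^T v for the coefficients: c = (0). The projection is proj_W(v) = U c.
Check: (v - proj_W(v)) · u_1 = 0  (should be 0).
Result: proj_W(v) = (0, 0, 0).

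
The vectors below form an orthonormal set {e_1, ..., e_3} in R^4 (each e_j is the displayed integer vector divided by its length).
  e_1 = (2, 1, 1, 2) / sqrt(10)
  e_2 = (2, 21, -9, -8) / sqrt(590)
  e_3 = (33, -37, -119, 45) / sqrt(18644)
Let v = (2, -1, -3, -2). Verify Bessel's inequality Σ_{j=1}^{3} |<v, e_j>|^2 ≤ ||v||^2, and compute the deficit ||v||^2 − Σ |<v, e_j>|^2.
Σ |<v, e_j>|^2 = 797/79; ||v||^2 = 18; deficit = 625/79

Write each e_j = u_j / sqrt(<u_j, u_j>) where u_j is the displayed integer vector. Then <v, e_j> = <v, u_j> / sqrt(<u_j, u_j>), so |<v, e_j>|^2 = <v, u_j>^2 / <u_j, u_j>.
Coefficients: <v, e_1> = -4/sqrt(10), <v, e_2> = 26/sqrt(590), <v, e_3> = 370/sqrt(18644).
Square and sum: Σ |<v, e_j>|^2 = 797/79.
Compute ||v||^2 = v·v = 18.
Deficit = 18 − 797/79 = 625/79 ≥ 0, confirming Bessel's inequality. (The deficit equals ||v − Σ <v,e_j> e_j||^2, the squared distance from v to span{e_j}.)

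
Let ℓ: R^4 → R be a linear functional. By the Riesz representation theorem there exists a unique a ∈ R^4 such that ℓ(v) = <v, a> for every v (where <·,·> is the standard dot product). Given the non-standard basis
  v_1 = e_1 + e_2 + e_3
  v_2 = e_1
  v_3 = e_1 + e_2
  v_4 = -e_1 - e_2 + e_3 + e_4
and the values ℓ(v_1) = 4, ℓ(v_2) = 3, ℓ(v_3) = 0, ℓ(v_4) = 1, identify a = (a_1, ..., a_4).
a = (3, -3, 4, -3)

Write a = (a_1, ..., a_4) in the standard basis. For each basis vector v_i, ℓ(v_i) = <v_i, a> is a linear equation in the a_j's. Collect the n equations into a matrix system V a = ℓ, where row i of V is v_i (expressed in the standard basis). Since V is invertible (lower-triangular with 1s on the diagonal, up to permutation), solve by back-substitution:
  V =
[[1, 1, 1, 0],
 [1, 0, 0, 0],
 [1, 1, 0, 0],
 [-1, -1, 1, 1]]
  V a = (4, 3, 0, 1)
Solving gives a = (3, -3, 4, -3).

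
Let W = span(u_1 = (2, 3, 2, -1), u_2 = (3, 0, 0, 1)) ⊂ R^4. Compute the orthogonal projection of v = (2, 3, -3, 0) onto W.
proj_W(v) = (299/155, 24/31, 16/31, 33/155)

Set up U = [u_1 | ... | u_2] ∈ R^(4×2). The projector onto W = col(U) is P = U (U^T U)^(-1) U^T.
Compute U^T U =
  [18, 5]
  [5, 10],
and U^T v = (7, 6).
Solve U^T U · c = U^T v for the coefficients: c = (8/31, 73/155). The projection is proj_W(v) = U c.
Check: (v - proj_W(v)) · u_1 = 0  (should be 0).
Check: (v - proj_W(v)) · u_2 = 0  (should be 0).
Result: proj_W(v) = (299/155, 24/31, 16/31, 33/155).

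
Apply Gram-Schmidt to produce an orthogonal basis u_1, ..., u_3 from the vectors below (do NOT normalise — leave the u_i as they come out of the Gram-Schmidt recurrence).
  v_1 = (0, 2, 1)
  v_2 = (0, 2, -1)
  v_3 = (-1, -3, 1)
Orthogonal basis:
  u_1 = (0, 2, 1)
  u_2 = (0, 4/5, -8/5)
  u_3 = (-1, 0, 0)

Apply the Gram-Schmidt recurrence
  u_1 = v_1
  u_i = v_i − Σ_{j<i} ((v_i · u_j) / (u_j · u_j)) · u_j.

Step by step this gives:
  u_1 = (0, 2, 1)
  u_2 = (0, 4/5, -8/5)
  u_3 = (-1, 0, 0)

Orthogonality check:
  u_2 · u_1 = 0 (should be 0)
  u_3 · u_1 = 0 (should be 0)
  u_3 · u_2 = 0 (should be 0)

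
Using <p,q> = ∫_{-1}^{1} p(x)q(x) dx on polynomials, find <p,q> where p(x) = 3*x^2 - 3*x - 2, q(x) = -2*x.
<p,q> = 4

Expand the product: p(x)·q(x) = -6*x^3 + 6*x^2 + 4*x.
∫_{-1}^{1} of each monomial x^k gives [2/(k+1) if k even, 0 if k odd]. Integrating term-by-term (or equivalently evaluating the antiderivative F(x) = -3*x^4/2 + 2*x^3 + 2*x^2 at the endpoints):
  F(1) − F(−1) = 5/2 − (-3/2) = 4.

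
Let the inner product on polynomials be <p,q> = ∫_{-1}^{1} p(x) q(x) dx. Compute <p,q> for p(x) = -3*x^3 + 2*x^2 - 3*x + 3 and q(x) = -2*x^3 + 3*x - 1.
<p,q> = -1346/105

Expand the product: p(x)·q(x) = 6*x^6 - 4*x^5 - 3*x^4 + 3*x^3 - 11*x^2 + 12*x - 3.
∫_{-1}^{1} of each monomial x^k gives [2/(k+1) if k even, 0 if k odd]. Integrating term-by-term (or equivalently evaluating the antiderivative F(x) = 6*x^7/7 - 2*x^6/3 - 3*x^5/5 + 3*x^4/4 - 11*x^3/3 + 6*x^2 - 3*x at the endpoints):
  F(1) − F(−1) = -137/420 − (1749/140) = -1346/105.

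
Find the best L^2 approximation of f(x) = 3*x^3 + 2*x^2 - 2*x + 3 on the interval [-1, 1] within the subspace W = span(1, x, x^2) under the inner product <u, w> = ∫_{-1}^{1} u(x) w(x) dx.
g(x) = 2*x^2 - x/5 + 3

The best approximation g ∈ W is the orthogonal projection of f onto W. Writing g = a_0 + a_1 x + a_2 x^2, the coefficients solve the normal equations G · a = b where
  G_{ij} = <φ_i, φ_j> and b_i = <f, φ_i>, with φ_0 = 1, φ_1 = x, φ_2 = x^2.
G =
  [2, 0, 2/3]
  [0, 2/3, 0]
  [2/3, 0, 2/5],
b = (22/3, -2/15, 14/5).
Solving gives a_0 = 3, a_1 = -1/5, a_2 = 2, so
  g(x) = 2*x^2 - x/5 + 3.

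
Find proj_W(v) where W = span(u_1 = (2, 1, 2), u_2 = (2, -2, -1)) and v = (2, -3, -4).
proj_W(v) = (14/9, -35/9, -28/9)

Set up U = [u_1 | ... | u_2] ∈ R^(3×2). The projector onto W = col(U) is P = U (U^T U)^(-1) U^T.
Compute U^T U =
  [9, 0]
  [0, 9],
and U^T v = (-7, 14).
Solve U^T U · c = U^T v for the coefficients: c = (-7/9, 14/9). The projection is proj_W(v) = U c.
Check: (v - proj_W(v)) · u_1 = 0  (should be 0).
Check: (v - proj_W(v)) · u_2 = 0  (should be 0).
Result: proj_W(v) = (14/9, -35/9, -28/9).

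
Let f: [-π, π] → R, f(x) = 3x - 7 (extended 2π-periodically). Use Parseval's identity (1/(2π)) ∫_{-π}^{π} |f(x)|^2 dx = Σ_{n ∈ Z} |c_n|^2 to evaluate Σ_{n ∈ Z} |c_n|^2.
Σ |c_n|^2 = 3π^2 + 49

Expand and integrate term by term over [-π, π]:
  ∫ (3x)^2 dx = 9·(2π^3/3); ∫ 2·3·(-7)·x dx = 0 (odd integrand); ∫ (-7)^2 dx = 49·2π.
So (1/(2π)) ∫_{-π}^{π} (3x - 7)^2 dx = 9π^2/3 + 49 = 3π^2 + 49.
Parseval ⇒ Σ |c_n|^2 = 3π^2 + 49.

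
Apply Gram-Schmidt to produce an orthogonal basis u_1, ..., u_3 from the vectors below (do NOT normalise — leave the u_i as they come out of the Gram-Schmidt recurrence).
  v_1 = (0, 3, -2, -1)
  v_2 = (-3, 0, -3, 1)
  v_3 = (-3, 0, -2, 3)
Orthogonal basis:
  u_1 = (0, 3, -2, -1)
  u_2 = (-3, -15/14, -16/7, 19/14)
  u_3 = (18/241, 213/241, 117/241, 405/241)

Apply the Gram-Schmidt recurrence
  u_1 = v_1
  u_i = v_i − Σ_{j<i} ((v_i · u_j) / (u_j · u_j)) · u_j.

Step by step this gives:
  u_1 = (0, 3, -2, -1)
  u_2 = (-3, -15/14, -16/7, 19/14)
  u_3 = (18/241, 213/241, 117/241, 405/241)

Orthogonality check:
  u_2 · u_1 = 0 (should be 0)
  u_3 · u_1 = 0 (should be 0)
  u_3 · u_2 = 0 (should be 0)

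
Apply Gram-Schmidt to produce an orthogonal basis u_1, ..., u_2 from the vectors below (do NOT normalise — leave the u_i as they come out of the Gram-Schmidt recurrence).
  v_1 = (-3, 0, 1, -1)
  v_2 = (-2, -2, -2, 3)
Orthogonal basis:
  u_1 = (-3, 0, 1, -1)
  u_2 = (-19/11, -2, -23/11, 34/11)

Apply the Gram-Schmidt recurrence
  u_1 = v_1
  u_i = v_i − Σ_{j<i} ((v_i · u_j) / (u_j · u_j)) · u_j.

Step by step this gives:
  u_1 = (-3, 0, 1, -1)
  u_2 = (-19/11, -2, -23/11, 34/11)

Orthogonality check:
  u_2 · u_1 = 0 (should be 0)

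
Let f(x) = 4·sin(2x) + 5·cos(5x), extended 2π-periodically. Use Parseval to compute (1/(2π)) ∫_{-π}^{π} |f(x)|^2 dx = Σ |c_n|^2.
Σ |c_n|^2 = 41/2

Expand |f|^2 and use orthogonality of {sin(nx), cos(mx)} on [-π, π]:
  ∫_{-π}^{π} sin(nx)^2 dx = π, ∫ cos(mx)^2 dx = π, and cross terms integrate to 0.
So ∫_{-π}^{π} f(x)^2 dx = 4^2 · π + 5^2 · π = (16 + 25)π.
Divide by 2π: (16 + 25)/2 = 41/2.
By Parseval, this equals Σ |c_n|^2.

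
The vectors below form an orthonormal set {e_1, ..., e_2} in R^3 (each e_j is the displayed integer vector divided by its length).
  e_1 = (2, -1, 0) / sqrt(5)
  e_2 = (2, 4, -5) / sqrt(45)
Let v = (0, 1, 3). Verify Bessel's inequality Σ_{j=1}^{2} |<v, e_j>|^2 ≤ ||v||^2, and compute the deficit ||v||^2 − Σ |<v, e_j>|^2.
Σ |<v, e_j>|^2 = 26/9; ||v||^2 = 10; deficit = 64/9

Write each e_j = u_j / sqrt(<u_j, u_j>) where u_j is the displayed integer vector. Then <v, e_j> = <v, u_j> / sqrt(<u_j, u_j>), so |<v, e_j>|^2 = <v, u_j>^2 / <u_j, u_j>.
Coefficients: <v, e_1> = -1/sqrt(5), <v, e_2> = -11/sqrt(45).
Square and sum: Σ |<v, e_j>|^2 = 26/9.
Compute ||v||^2 = v·v = 10.
Deficit = 10 − 26/9 = 64/9 ≥ 0, confirming Bessel's inequality. (The deficit equals ||v − Σ <v,e_j> e_j||^2, the squared distance from v to span{e_j}.)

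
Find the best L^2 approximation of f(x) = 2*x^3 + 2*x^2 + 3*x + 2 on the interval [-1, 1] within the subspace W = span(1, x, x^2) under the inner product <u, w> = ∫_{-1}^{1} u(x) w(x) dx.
g(x) = 2*x^2 + 21*x/5 + 2

The best approximation g ∈ W is the orthogonal projection of f onto W. Writing g = a_0 + a_1 x + a_2 x^2, the coefficients solve the normal equations G · a = b where
  G_{ij} = <φ_i, φ_j> and b_i = <f, φ_i>, with φ_0 = 1, φ_1 = x, φ_2 = x^2.
G =
  [2, 0, 2/3]
  [0, 2/3, 0]
  [2/3, 0, 2/5],
b = (16/3, 14/5, 32/15).
Solving gives a_0 = 2, a_1 = 21/5, a_2 = 2, so
  g(x) = 2*x^2 + 21*x/5 + 2.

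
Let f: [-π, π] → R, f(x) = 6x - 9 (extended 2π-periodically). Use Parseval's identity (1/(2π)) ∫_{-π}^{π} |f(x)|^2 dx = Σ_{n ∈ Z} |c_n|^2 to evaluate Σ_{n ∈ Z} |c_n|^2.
Σ |c_n|^2 = 12π^2 + 81

Expand and integrate term by term over [-π, π]:
  ∫ (6x)^2 dx = 36·(2π^3/3); ∫ 2·6·(-9)·x dx = 0 (odd integrand); ∫ (-9)^2 dx = 81·2π.
So (1/(2π)) ∫_{-π}^{π} (6x - 9)^2 dx = 36π^2/3 + 81 = 12π^2 + 81.
Parseval ⇒ Σ |c_n|^2 = 12π^2 + 81.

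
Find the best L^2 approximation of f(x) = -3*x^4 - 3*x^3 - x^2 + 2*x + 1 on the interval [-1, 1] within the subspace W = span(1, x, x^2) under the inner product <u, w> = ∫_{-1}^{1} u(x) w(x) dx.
g(x) = -25*x^2/7 + x/5 + 44/35

The best approximation g ∈ W is the orthogonal projection of f onto W. Writing g = a_0 + a_1 x + a_2 x^2, the coefficients solve the normal equations G · a = b where
  G_{ij} = <φ_i, φ_j> and b_i = <f, φ_i>, with φ_0 = 1, φ_1 = x, φ_2 = x^2.
G =
  [2, 0, 2/3]
  [0, 2/3, 0]
  [2/3, 0, 2/5],
b = (2/15, 2/15, -62/105).
Solving gives a_0 = 44/35, a_1 = 1/5, a_2 = -25/7, so
  g(x) = -25*x^2/7 + x/5 + 44/35.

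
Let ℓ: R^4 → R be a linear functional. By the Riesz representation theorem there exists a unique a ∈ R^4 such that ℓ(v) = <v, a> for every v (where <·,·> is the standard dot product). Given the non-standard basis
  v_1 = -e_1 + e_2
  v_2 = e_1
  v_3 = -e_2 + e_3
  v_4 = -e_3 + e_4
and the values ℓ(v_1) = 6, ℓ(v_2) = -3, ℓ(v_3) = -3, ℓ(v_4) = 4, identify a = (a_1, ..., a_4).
a = (-3, 3, 0, 4)

Write a = (a_1, ..., a_4) in the standard basis. For each basis vector v_i, ℓ(v_i) = <v_i, a> is a linear equation in the a_j's. Collect the n equations into a matrix system V a = ℓ, where row i of V is v_i (expressed in the standard basis). Since V is invertible (lower-triangular with 1s on the diagonal, up to permutation), solve by back-substitution:
  V =
[[-1, 1, 0, 0],
 [1, 0, 0, 0],
 [0, -1, 1, 0],
 [0, 0, -1, 1]]
  V a = (6, -3, -3, 4)
Solving gives a = (-3, 3, 0, 4).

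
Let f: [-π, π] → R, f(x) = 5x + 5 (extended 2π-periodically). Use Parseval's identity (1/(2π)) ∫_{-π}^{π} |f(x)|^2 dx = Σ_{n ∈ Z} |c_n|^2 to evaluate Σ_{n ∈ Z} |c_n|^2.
Σ |c_n|^2 = 25π^2/3 + 25

Expand and integrate term by term over [-π, π]:
  ∫ (5x)^2 dx = 25·(2π^3/3); ∫ 2·5·(5)·x dx = 0 (odd integrand); ∫ 5^2 dx = 25·2π.
So (1/(2π)) ∫_{-π}^{π} (5x + 5)^2 dx = 25π^2/3 + 25 = 25π^2/3 + 25.
Parseval ⇒ Σ |c_n|^2 = 25π^2/3 + 25.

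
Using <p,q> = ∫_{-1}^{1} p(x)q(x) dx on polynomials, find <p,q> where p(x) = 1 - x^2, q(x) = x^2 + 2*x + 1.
<p,q> = 8/5

Expand the product: p(x)·q(x) = -x^4 - 2*x^3 + 2*x + 1.
∫_{-1}^{1} of each monomial x^k gives [2/(k+1) if k even, 0 if k odd]. Integrating term-by-term (or equivalently evaluating the antiderivative F(x) = -x^5/5 - x^4/2 + x^2 + x at the endpoints):
  F(1) − F(−1) = 13/10 − (-3/10) = 8/5.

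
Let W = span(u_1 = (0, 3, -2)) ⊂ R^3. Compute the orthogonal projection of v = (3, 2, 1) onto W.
proj_W(v) = (0, 12/13, -8/13)

Set up U = [u_1 | ... | u_1] ∈ R^(3×1). The projector onto W = col(U) is P = U (U^T U)^(-1) U^T.
Compute U^T U =
  [13],
and U^T v = (4).
Solve U^T U · c = U^T v for the coefficients: c = (4/13). The projection is proj_W(v) = U c.
Check: (v - proj_W(v)) · u_1 = 0  (should be 0).
Result: proj_W(v) = (0, 12/13, -8/13).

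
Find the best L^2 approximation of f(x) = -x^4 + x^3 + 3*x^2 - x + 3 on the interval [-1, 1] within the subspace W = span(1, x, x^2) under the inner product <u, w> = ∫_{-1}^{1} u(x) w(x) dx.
g(x) = 15*x^2/7 - 2*x/5 + 108/35

The best approximation g ∈ W is the orthogonal projection of f onto W. Writing g = a_0 + a_1 x + a_2 x^2, the coefficients solve the normal equations G · a = b where
  G_{ij} = <φ_i, φ_j> and b_i = <f, φ_i>, with φ_0 = 1, φ_1 = x, φ_2 = x^2.
G =
  [2, 0, 2/3]
  [0, 2/3, 0]
  [2/3, 0, 2/5],
b = (38/5, -4/15, 102/35).
Solving gives a_0 = 108/35, a_1 = -2/5, a_2 = 15/7, so
  g(x) = 15*x^2/7 - 2*x/5 + 108/35.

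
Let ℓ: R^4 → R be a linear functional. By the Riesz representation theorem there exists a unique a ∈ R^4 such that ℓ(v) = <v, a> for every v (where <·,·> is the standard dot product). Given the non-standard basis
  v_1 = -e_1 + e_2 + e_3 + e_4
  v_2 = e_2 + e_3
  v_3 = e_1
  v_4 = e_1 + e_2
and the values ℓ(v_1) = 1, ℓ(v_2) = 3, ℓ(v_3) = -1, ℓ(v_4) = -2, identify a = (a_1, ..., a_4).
a = (-1, -1, 4, -3)

Write a = (a_1, ..., a_4) in the standard basis. For each basis vector v_i, ℓ(v_i) = <v_i, a> is a linear equation in the a_j's. Collect the n equations into a matrix system V a = ℓ, where row i of V is v_i (expressed in the standard basis). Since V is invertible (lower-triangular with 1s on the diagonal, up to permutation), solve by back-substitution:
  V =
[[-1, 1, 1, 1],
 [0, 1, 1, 0],
 [1, 0, 0, 0],
 [1, 1, 0, 0]]
  V a = (1, 3, -1, -2)
Solving gives a = (-1, -1, 4, -3).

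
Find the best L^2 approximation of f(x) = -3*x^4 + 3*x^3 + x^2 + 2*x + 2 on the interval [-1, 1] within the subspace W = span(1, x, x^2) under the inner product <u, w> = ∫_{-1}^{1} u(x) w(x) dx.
g(x) = -11*x^2/7 + 19*x/5 + 79/35

The best approximation g ∈ W is the orthogonal projection of f onto W. Writing g = a_0 + a_1 x + a_2 x^2, the coefficients solve the normal equations G · a = b where
  G_{ij} = <φ_i, φ_j> and b_i = <f, φ_i>, with φ_0 = 1, φ_1 = x, φ_2 = x^2.
G =
  [2, 0, 2/3]
  [0, 2/3, 0]
  [2/3, 0, 2/5],
b = (52/15, 38/15, 92/105).
Solving gives a_0 = 79/35, a_1 = 19/5, a_2 = -11/7, so
  g(x) = -11*x^2/7 + 19*x/5 + 79/35.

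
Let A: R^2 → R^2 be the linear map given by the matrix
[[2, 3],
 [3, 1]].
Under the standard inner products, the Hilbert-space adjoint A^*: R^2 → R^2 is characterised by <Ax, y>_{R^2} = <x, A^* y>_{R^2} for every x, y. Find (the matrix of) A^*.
A^* = A^T =
[[2, 3],
 [3, 1]]

For real matrices with standard dot products, the defining identity <Ax, y> = <x, A^* y> gives (Ax)^T y = x^T (A^*) y, i.e. x^T A^T y = x^T (A^*) y. Since this holds for all x, y, we must have A^* = A^T. Therefore
A^* =
[[2, 3],
 [3, 1]].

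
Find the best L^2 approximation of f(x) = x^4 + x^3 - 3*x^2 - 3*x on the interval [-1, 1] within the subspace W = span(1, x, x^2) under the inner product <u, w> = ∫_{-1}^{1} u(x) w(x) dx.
g(x) = -15*x^2/7 - 12*x/5 - 3/35

The best approximation g ∈ W is the orthogonal projection of f onto W. Writing g = a_0 + a_1 x + a_2 x^2, the coefficients solve the normal equations G · a = b where
  G_{ij} = <φ_i, φ_j> and b_i = <f, φ_i>, with φ_0 = 1, φ_1 = x, φ_2 = x^2.
G =
  [2, 0, 2/3]
  [0, 2/3, 0]
  [2/3, 0, 2/5],
b = (-8/5, -8/5, -32/35).
Solving gives a_0 = -3/35, a_1 = -12/5, a_2 = -15/7, so
  g(x) = -15*x^2/7 - 12*x/5 - 3/35.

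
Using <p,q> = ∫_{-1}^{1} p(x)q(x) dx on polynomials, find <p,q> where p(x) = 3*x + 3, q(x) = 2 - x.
<p,q> = 10

Expand the product: p(x)·q(x) = -3*x^2 + 3*x + 6.
∫_{-1}^{1} of each monomial x^k gives [2/(k+1) if k even, 0 if k odd]. Integrating term-by-term (or equivalently evaluating the antiderivative F(x) = -x^3 + 3*x^2/2 + 6*x at the endpoints):
  F(1) − F(−1) = 13/2 − (-7/2) = 10.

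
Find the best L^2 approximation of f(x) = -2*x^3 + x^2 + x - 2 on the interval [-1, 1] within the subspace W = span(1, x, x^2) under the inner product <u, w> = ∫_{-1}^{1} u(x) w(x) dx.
g(x) = x^2 - x/5 - 2

The best approximation g ∈ W is the orthogonal projection of f onto W. Writing g = a_0 + a_1 x + a_2 x^2, the coefficients solve the normal equations G · a = b where
  G_{ij} = <φ_i, φ_j> and b_i = <f, φ_i>, with φ_0 = 1, φ_1 = x, φ_2 = x^2.
G =
  [2, 0, 2/3]
  [0, 2/3, 0]
  [2/3, 0, 2/5],
b = (-10/3, -2/15, -14/15).
Solving gives a_0 = -2, a_1 = -1/5, a_2 = 1, so
  g(x) = x^2 - x/5 - 2.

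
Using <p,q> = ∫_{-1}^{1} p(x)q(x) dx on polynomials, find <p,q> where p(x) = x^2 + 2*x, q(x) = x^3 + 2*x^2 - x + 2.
<p,q> = 8/5

Expand the product: p(x)·q(x) = x^5 + 4*x^4 + 3*x^3 + 4*x.
∫_{-1}^{1} of each monomial x^k gives [2/(k+1) if k even, 0 if k odd]. Integrating term-by-term (or equivalently evaluating the antiderivative F(x) = x^6/6 + 4*x^5/5 + 3*x^4/4 + 2*x^2 at the endpoints):
  F(1) − F(−1) = 223/60 − (127/60) = 8/5.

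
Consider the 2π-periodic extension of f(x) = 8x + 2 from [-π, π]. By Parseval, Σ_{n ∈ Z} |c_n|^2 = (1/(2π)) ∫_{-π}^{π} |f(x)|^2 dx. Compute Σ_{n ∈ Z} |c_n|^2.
Σ |c_n|^2 = 64π^2/3 + 4

Expand and integrate term by term over [-π, π]:
  ∫ (8x)^2 dx = 64·(2π^3/3); ∫ 2·8·(2)·x dx = 0 (odd integrand); ∫ 2^2 dx = 4·2π.
So (1/(2π)) ∫_{-π}^{π} (8x + 2)^2 dx = 64π^2/3 + 4 = 64π^2/3 + 4.
Parseval ⇒ Σ |c_n|^2 = 64π^2/3 + 4.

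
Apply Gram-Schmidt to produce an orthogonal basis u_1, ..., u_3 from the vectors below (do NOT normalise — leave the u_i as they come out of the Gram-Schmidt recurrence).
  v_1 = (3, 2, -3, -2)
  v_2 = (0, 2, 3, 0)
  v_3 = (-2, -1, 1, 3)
Orthogonal basis:
  u_1 = (3, 2, -3, -2)
  u_2 = (15/26, 31/13, 63/26, -5/13)
  u_3 = (22/313, 237/313, -158/313, 507/313)

Apply the Gram-Schmidt recurrence
  u_1 = v_1
  u_i = v_i − Σ_{j<i} ((v_i · u_j) / (u_j · u_j)) · u_j.

Step by step this gives:
  u_1 = (3, 2, -3, -2)
  u_2 = (15/26, 31/13, 63/26, -5/13)
  u_3 = (22/313, 237/313, -158/313, 507/313)

Orthogonality check:
  u_2 · u_1 = 0 (should be 0)
  u_3 · u_1 = 0 (should be 0)
  u_3 · u_2 = 0 (should be 0)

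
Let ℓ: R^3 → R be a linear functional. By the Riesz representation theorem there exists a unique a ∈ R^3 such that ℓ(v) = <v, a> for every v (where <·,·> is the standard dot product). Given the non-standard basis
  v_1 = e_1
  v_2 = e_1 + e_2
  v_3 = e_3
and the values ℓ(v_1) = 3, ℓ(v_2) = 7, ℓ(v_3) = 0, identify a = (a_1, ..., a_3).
a = (3, 4, 0)

Write a = (a_1, ..., a_3) in the standard basis. For each basis vector v_i, ℓ(v_i) = <v_i, a> is a linear equation in the a_j's. Collect the n equations into a matrix system V a = ℓ, where row i of V is v_i (expressed in the standard basis). Since V is invertible (lower-triangular with 1s on the diagonal, up to permutation), solve by back-substitution:
  V =
[[1, 0, 0],
 [1, 1, 0],
 [0, 0, 1]]
  V a = (3, 7, 0)
Solving gives a = (3, 4, 0).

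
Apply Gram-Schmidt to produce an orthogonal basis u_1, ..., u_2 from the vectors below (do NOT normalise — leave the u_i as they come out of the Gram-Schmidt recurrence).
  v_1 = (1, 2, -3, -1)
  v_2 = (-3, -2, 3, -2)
Orthogonal basis:
  u_1 = (1, 2, -3, -1)
  u_2 = (-31/15, -2/15, 1/5, -44/15)

Apply the Gram-Schmidt recurrence
  u_1 = v_1
  u_i = v_i − Σ_{j<i} ((v_i · u_j) / (u_j · u_j)) · u_j.

Step by step this gives:
  u_1 = (1, 2, -3, -1)
  u_2 = (-31/15, -2/15, 1/5, -44/15)

Orthogonality check:
  u_2 · u_1 = 0 (should be 0)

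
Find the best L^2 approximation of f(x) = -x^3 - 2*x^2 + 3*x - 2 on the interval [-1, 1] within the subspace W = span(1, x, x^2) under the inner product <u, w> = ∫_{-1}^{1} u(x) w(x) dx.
g(x) = -2*x^2 + 12*x/5 - 2

The best approximation g ∈ W is the orthogonal projection of f onto W. Writing g = a_0 + a_1 x + a_2 x^2, the coefficients solve the normal equations G · a = b where
  G_{ij} = <φ_i, φ_j> and b_i = <f, φ_i>, with φ_0 = 1, φ_1 = x, φ_2 = x^2.
G =
  [2, 0, 2/3]
  [0, 2/3, 0]
  [2/3, 0, 2/5],
b = (-16/3, 8/5, -32/15).
Solving gives a_0 = -2, a_1 = 12/5, a_2 = -2, so
  g(x) = -2*x^2 + 12*x/5 - 2.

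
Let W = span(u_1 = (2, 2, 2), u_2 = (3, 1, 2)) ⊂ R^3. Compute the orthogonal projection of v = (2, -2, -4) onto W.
proj_W(v) = (2/3, -10/3, -4/3)

Set up U = [u_1 | ... | u_2] ∈ R^(3×2). The projector onto W = col(U) is P = U (U^T U)^(-1) U^T.
Compute U^T U =
  [12, 12]
  [12, 14],
and U^T v = (-8, -4).
Solve U^T U · c = U^T v for the coefficients: c = (-8/3, 2). The projection is proj_W(v) = U c.
Check: (v - proj_W(v)) · u_1 = 0  (should be 0).
Check: (v - proj_W(v)) · u_2 = 0  (should be 0).
Result: proj_W(v) = (2/3, -10/3, -4/3).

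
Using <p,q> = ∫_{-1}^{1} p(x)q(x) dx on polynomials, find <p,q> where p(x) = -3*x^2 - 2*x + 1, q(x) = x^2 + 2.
<p,q> = -8/15

Expand the product: p(x)·q(x) = -3*x^4 - 2*x^3 - 5*x^2 - 4*x + 2.
∫_{-1}^{1} of each monomial x^k gives [2/(k+1) if k even, 0 if k odd]. Integrating term-by-term (or equivalently evaluating the antiderivative F(x) = -3*x^5/5 - x^4/2 - 5*x^3/3 - 2*x^2 + 2*x at the endpoints):
  F(1) − F(−1) = -83/30 − (-67/30) = -8/15.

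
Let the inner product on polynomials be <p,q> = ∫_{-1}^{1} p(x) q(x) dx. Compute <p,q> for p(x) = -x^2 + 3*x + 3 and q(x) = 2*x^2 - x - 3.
<p,q> = -74/5

Expand the product: p(x)·q(x) = -2*x^4 + 7*x^3 + 6*x^2 - 12*x - 9.
∫_{-1}^{1} of each monomial x^k gives [2/(k+1) if k even, 0 if k odd]. Integrating term-by-term (or equivalently evaluating the antiderivative F(x) = -2*x^5/5 + 7*x^4/4 + 2*x^3 - 6*x^2 - 9*x at the endpoints):
  F(1) − F(−1) = -233/20 − (63/20) = -74/5.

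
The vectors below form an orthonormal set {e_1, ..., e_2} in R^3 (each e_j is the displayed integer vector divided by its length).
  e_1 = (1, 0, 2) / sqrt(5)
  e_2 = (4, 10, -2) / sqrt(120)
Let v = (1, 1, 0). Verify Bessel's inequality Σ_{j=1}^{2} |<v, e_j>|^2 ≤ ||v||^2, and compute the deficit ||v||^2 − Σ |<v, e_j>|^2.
Σ |<v, e_j>|^2 = 11/6; ||v||^2 = 2; deficit = 1/6

Write each e_j = u_j / sqrt(<u_j, u_j>) where u_j is the displayed integer vector. Then <v, e_j> = <v, u_j> / sqrt(<u_j, u_j>), so |<v, e_j>|^2 = <v, u_j>^2 / <u_j, u_j>.
Coefficients: <v, e_1> = 1/sqrt(5), <v, e_2> = 14/sqrt(120).
Square and sum: Σ |<v, e_j>|^2 = 11/6.
Compute ||v||^2 = v·v = 2.
Deficit = 2 − 11/6 = 1/6 ≥ 0, confirming Bessel's inequality. (The deficit equals ||v − Σ <v,e_j> e_j||^2, the squared distance from v to span{e_j}.)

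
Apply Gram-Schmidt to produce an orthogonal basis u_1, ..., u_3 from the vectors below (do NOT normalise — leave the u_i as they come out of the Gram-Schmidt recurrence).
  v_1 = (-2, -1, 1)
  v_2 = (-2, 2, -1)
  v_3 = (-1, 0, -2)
Orthogonal basis:
  u_1 = (-2, -1, 1)
  u_2 = (-5/3, 13/6, -7/6)
  u_3 = (-13/53, -52/53, -78/53)

Apply the Gram-Schmidt recurrence
  u_1 = v_1
  u_i = v_i − Σ_{j<i} ((v_i · u_j) / (u_j · u_j)) · u_j.

Step by step this gives:
  u_1 = (-2, -1, 1)
  u_2 = (-5/3, 13/6, -7/6)
  u_3 = (-13/53, -52/53, -78/53)

Orthogonality check:
  u_2 · u_1 = 0 (should be 0)
  u_3 · u_1 = 0 (should be 0)
  u_3 · u_2 = 0 (should be 0)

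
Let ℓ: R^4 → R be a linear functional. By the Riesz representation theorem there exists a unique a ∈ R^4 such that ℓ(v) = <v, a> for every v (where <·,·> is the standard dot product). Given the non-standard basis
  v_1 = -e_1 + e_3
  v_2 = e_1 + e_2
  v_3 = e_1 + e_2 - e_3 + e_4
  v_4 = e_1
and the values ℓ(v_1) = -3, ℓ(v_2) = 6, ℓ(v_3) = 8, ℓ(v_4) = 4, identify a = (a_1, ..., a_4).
a = (4, 2, 1, 3)

Write a = (a_1, ..., a_4) in the standard basis. For each basis vector v_i, ℓ(v_i) = <v_i, a> is a linear equation in the a_j's. Collect the n equations into a matrix system V a = ℓ, where row i of V is v_i (expressed in the standard basis). Since V is invertible (lower-triangular with 1s on the diagonal, up to permutation), solve by back-substitution:
  V =
[[-1, 0, 1, 0],
 [1, 1, 0, 0],
 [1, 1, -1, 1],
 [1, 0, 0, 0]]
  V a = (-3, 6, 8, 4)
Solving gives a = (4, 2, 1, 3).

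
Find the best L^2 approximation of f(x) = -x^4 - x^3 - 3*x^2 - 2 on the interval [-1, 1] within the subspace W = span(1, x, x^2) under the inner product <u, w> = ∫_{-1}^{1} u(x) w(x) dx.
g(x) = -27*x^2/7 - 3*x/5 - 67/35

The best approximation g ∈ W is the orthogonal projection of f onto W. Writing g = a_0 + a_1 x + a_2 x^2, the coefficients solve the normal equations G · a = b where
  G_{ij} = <φ_i, φ_j> and b_i = <f, φ_i>, with φ_0 = 1, φ_1 = x, φ_2 = x^2.
G =
  [2, 0, 2/3]
  [0, 2/3, 0]
  [2/3, 0, 2/5],
b = (-32/5, -2/5, -296/105).
Solving gives a_0 = -67/35, a_1 = -3/5, a_2 = -27/7, so
  g(x) = -27*x^2/7 - 3*x/5 - 67/35.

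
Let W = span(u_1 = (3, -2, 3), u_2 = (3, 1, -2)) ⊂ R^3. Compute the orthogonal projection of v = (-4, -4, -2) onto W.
proj_W(v) = (-1146/307, 2/307, 124/307)

Set up U = [u_1 | ... | u_2] ∈ R^(3×2). The projector onto W = col(U) is P = U (U^T U)^(-1) U^T.
Compute U^T U =
  [22, 1]
  [1, 14],
and U^T v = (-10, -12).
Solve U^T U · c = U^T v for the coefficients: c = (-128/307, -254/307). The projection is proj_W(v) = U c.
Check: (v - proj_W(v)) · u_1 = 0  (should be 0).
Check: (v - proj_W(v)) · u_2 = 0  (should be 0).
Result: proj_W(v) = (-1146/307, 2/307, 124/307).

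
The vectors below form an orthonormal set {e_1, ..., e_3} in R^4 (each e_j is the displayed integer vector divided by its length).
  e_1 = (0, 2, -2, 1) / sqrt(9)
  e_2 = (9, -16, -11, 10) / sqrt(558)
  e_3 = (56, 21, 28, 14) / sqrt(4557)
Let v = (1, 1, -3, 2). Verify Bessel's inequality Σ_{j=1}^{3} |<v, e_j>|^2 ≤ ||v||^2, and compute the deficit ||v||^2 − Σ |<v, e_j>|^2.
Σ |<v, e_j>|^2 = 15; ||v||^2 = 15; deficit = 0

Write each e_j = u_j / sqrt(<u_j, u_j>) where u_j is the displayed integer vector. Then <v, e_j> = <v, u_j> / sqrt(<u_j, u_j>), so |<v, e_j>|^2 = <v, u_j>^2 / <u_j, u_j>.
Coefficients: <v, e_1> = 10/sqrt(9), <v, e_2> = 46/sqrt(558), <v, e_3> = 21/sqrt(4557).
Square and sum: Σ |<v, e_j>|^2 = 15.
Compute ||v||^2 = v·v = 15.
Deficit = 15 − 15 = 0 ≥ 0, confirming Bessel's inequality. (The deficit equals ||v − Σ <v,e_j> e_j||^2, the squared distance from v to span{e_j}.)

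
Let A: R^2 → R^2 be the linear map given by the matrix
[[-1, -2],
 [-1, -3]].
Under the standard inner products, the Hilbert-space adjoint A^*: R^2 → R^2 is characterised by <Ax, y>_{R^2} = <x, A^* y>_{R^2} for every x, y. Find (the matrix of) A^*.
A^* = A^T =
[[-1, -1],
 [-2, -3]]

For real matrices with standard dot products, the defining identity <Ax, y> = <x, A^* y> gives (Ax)^T y = x^T (A^*) y, i.e. x^T A^T y = x^T (A^*) y. Since this holds for all x, y, we must have A^* = A^T. Therefore
A^* =
[[-1, -1],
 [-2, -3]].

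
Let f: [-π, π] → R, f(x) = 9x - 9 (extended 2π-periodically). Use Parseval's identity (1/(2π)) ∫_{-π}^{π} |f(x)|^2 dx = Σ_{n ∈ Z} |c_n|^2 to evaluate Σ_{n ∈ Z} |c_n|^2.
Σ |c_n|^2 = 27π^2 + 81

Expand and integrate term by term over [-π, π]:
  ∫ (9x)^2 dx = 81·(2π^3/3); ∫ 2·9·(-9)·x dx = 0 (odd integrand); ∫ (-9)^2 dx = 81·2π.
So (1/(2π)) ∫_{-π}^{π} (9x - 9)^2 dx = 81π^2/3 + 81 = 27π^2 + 81.
Parseval ⇒ Σ |c_n|^2 = 27π^2 + 81.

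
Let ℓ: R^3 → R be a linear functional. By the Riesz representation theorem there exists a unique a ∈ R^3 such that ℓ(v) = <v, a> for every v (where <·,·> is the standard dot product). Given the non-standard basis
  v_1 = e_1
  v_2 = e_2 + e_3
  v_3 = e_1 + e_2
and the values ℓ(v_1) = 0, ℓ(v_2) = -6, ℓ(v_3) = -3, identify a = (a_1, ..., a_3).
a = (0, -3, -3)

Write a = (a_1, ..., a_3) in the standard basis. For each basis vector v_i, ℓ(v_i) = <v_i, a> is a linear equation in the a_j's. Collect the n equations into a matrix system V a = ℓ, where row i of V is v_i (expressed in the standard basis). Since V is invertible (lower-triangular with 1s on the diagonal, up to permutation), solve by back-substitution:
  V =
[[1, 0, 0],
 [0, 1, 1],
 [1, 1, 0]]
  V a = (0, -6, -3)
Solving gives a = (0, -3, -3).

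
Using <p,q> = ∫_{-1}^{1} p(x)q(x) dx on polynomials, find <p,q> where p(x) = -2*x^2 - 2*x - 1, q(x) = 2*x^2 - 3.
<p,q> = 106/15

Expand the product: p(x)·q(x) = -4*x^4 - 4*x^3 + 4*x^2 + 6*x + 3.
∫_{-1}^{1} of each monomial x^k gives [2/(k+1) if k even, 0 if k odd]. Integrating term-by-term (or equivalently evaluating the antiderivative F(x) = -4*x^5/5 - x^4 + 4*x^3/3 + 3*x^2 + 3*x at the endpoints):
  F(1) − F(−1) = 83/15 − (-23/15) = 106/15.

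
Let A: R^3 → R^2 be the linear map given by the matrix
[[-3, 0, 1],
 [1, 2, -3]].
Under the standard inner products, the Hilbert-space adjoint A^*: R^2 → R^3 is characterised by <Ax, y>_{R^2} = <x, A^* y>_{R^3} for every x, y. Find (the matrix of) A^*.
A^* = A^T =
[[-3, 1],
 [0, 2],
 [1, -3]]

For real matrices with standard dot products, the defining identity <Ax, y> = <x, A^* y> gives (Ax)^T y = x^T (A^*) y, i.e. x^T A^T y = x^T (A^*) y. Since this holds for all x, y, we must have A^* = A^T. Therefore
A^* =
[[-3, 1],
 [0, 2],
 [1, -3]].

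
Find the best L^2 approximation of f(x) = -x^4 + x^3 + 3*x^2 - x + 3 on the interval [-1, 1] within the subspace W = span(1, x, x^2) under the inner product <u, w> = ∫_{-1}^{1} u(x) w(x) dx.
g(x) = 15*x^2/7 - 2*x/5 + 108/35

The best approximation g ∈ W is the orthogonal projection of f onto W. Writing g = a_0 + a_1 x + a_2 x^2, the coefficients solve the normal equations G · a = b where
  G_{ij} = <φ_i, φ_j> and b_i = <f, φ_i>, with φ_0 = 1, φ_1 = x, φ_2 = x^2.
G =
  [2, 0, 2/3]
  [0, 2/3, 0]
  [2/3, 0, 2/5],
b = (38/5, -4/15, 102/35).
Solving gives a_0 = 108/35, a_1 = -2/5, a_2 = 15/7, so
  g(x) = 15*x^2/7 - 2*x/5 + 108/35.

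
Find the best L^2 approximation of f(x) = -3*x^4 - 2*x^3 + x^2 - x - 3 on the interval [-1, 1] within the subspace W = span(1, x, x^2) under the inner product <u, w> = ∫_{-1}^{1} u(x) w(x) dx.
g(x) = -11*x^2/7 - 11*x/5 - 96/35

The best approximation g ∈ W is the orthogonal projection of f onto W. Writing g = a_0 + a_1 x + a_2 x^2, the coefficients solve the normal equations G · a = b where
  G_{ij} = <φ_i, φ_j> and b_i = <f, φ_i>, with φ_0 = 1, φ_1 = x, φ_2 = x^2.
G =
  [2, 0, 2/3]
  [0, 2/3, 0]
  [2/3, 0, 2/5],
b = (-98/15, -22/15, -86/35).
Solving gives a_0 = -96/35, a_1 = -11/5, a_2 = -11/7, so
  g(x) = -11*x^2/7 - 11*x/5 - 96/35.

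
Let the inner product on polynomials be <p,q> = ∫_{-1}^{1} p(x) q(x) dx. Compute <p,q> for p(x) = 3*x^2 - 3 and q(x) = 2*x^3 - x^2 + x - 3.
<p,q> = 64/5

Expand the product: p(x)·q(x) = 6*x^5 - 3*x^4 - 3*x^3 - 6*x^2 - 3*x + 9.
∫_{-1}^{1} of each monomial x^k gives [2/(k+1) if k even, 0 if k odd]. Integrating term-by-term (or equivalently evaluating the antiderivative F(x) = x^6 - 3*x^5/5 - 3*x^4/4 - 2*x^3 - 3*x^2/2 + 9*x at the endpoints):
  F(1) − F(−1) = 103/20 − (-153/20) = 64/5.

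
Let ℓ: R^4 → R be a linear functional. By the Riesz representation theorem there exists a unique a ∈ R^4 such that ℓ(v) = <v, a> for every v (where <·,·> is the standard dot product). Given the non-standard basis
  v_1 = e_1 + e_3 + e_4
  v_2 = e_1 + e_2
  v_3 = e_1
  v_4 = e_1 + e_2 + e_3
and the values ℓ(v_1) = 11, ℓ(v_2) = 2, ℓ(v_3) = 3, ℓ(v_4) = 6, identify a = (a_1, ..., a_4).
a = (3, -1, 4, 4)

Write a = (a_1, ..., a_4) in the standard basis. For each basis vector v_i, ℓ(v_i) = <v_i, a> is a linear equation in the a_j's. Collect the n equations into a matrix system V a = ℓ, where row i of V is v_i (expressed in the standard basis). Since V is invertible (lower-triangular with 1s on the diagonal, up to permutation), solve by back-substitution:
  V =
[[1, 0, 1, 1],
 [1, 1, 0, 0],
 [1, 0, 0, 0],
 [1, 1, 1, 0]]
  V a = (11, 2, 3, 6)
Solving gives a = (3, -1, 4, 4).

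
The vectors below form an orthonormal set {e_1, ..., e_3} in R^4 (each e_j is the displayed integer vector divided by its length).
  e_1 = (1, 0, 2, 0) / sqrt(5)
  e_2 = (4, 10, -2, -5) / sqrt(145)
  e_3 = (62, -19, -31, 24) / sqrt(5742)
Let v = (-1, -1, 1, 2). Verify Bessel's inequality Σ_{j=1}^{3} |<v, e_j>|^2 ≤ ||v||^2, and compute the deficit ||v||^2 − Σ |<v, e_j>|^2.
Σ |<v, e_j>|^2 = 493/99; ||v||^2 = 7; deficit = 200/99

Write each e_j = u_j / sqrt(<u_j, u_j>) where u_j is the displayed integer vector. Then <v, e_j> = <v, u_j> / sqrt(<u_j, u_j>), so |<v, e_j>|^2 = <v, u_j>^2 / <u_j, u_j>.
Coefficients: <v, e_1> = 1/sqrt(5), <v, e_2> = -26/sqrt(145), <v, e_3> = -26/sqrt(5742).
Square and sum: Σ |<v, e_j>|^2 = 493/99.
Compute ||v||^2 = v·v = 7.
Deficit = 7 − 493/99 = 200/99 ≥ 0, confirming Bessel's inequality. (The deficit equals ||v − Σ <v,e_j> e_j||^2, the squared distance from v to span{e_j}.)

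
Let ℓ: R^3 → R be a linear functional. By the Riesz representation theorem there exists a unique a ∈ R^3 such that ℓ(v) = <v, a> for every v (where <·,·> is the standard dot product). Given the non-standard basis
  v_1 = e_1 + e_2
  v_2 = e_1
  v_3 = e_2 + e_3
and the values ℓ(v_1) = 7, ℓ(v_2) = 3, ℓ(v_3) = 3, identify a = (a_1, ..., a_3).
a = (3, 4, -1)

Write a = (a_1, ..., a_3) in the standard basis. For each basis vector v_i, ℓ(v_i) = <v_i, a> is a linear equation in the a_j's. Collect the n equations into a matrix system V a = ℓ, where row i of V is v_i (expressed in the standard basis). Since V is invertible (lower-triangular with 1s on the diagonal, up to permutation), solve by back-substitution:
  V =
[[1, 1, 0],
 [1, 0, 0],
 [0, 1, 1]]
  V a = (7, 3, 3)
Solving gives a = (3, 4, -1).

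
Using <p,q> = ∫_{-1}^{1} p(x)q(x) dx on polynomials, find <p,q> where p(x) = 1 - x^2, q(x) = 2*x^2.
<p,q> = 8/15

Expand the product: p(x)·q(x) = -2*x^4 + 2*x^2.
∫_{-1}^{1} of each monomial x^k gives [2/(k+1) if k even, 0 if k odd]. Integrating term-by-term (or equivalently evaluating the antiderivative F(x) = -2*x^5/5 + 2*x^3/3 at the endpoints):
  F(1) − F(−1) = 4/15 − (-4/15) = 8/15.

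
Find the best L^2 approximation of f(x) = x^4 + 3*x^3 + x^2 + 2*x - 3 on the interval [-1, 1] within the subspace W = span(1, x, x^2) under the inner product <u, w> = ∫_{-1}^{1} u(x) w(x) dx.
g(x) = 13*x^2/7 + 19*x/5 - 108/35

The best approximation g ∈ W is the orthogonal projection of f onto W. Writing g = a_0 + a_1 x + a_2 x^2, the coefficients solve the normal equations G · a = b where
  G_{ij} = <φ_i, φ_j> and b_i = <f, φ_i>, with φ_0 = 1, φ_1 = x, φ_2 = x^2.
G =
  [2, 0, 2/3]
  [0, 2/3, 0]
  [2/3, 0, 2/5],
b = (-74/15, 38/15, -46/35).
Solving gives a_0 = -108/35, a_1 = 19/5, a_2 = 13/7, so
  g(x) = 13*x^2/7 + 19*x/5 - 108/35.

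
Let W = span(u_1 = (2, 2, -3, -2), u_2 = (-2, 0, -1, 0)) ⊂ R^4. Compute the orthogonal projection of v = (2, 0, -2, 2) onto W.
proj_W(v) = (16/13, 7/13, -6/13, -7/13)

Set up U = [u_1 | ... | u_2] ∈ R^(4×2). The projector onto W = col(U) is P = U (U^T U)^(-1) U^T.
Compute U^T U =
  [21, -1]
  [-1, 5],
and U^T v = (6, -2).
Solve U^T U · c = U^T v for the coefficients: c = (7/26, -9/26). The projection is proj_W(v) = U c.
Check: (v - proj_W(v)) · u_1 = 0  (should be 0).
Check: (v - proj_W(v)) · u_2 = 0  (should be 0).
Result: proj_W(v) = (16/13, 7/13, -6/13, -7/13).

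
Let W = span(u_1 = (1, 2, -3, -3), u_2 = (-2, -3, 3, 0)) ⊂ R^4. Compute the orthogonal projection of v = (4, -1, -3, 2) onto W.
proj_W(v) = (346/217, 65/31, -327/217, 384/217)

Set up U = [u_1 | ... | u_2] ∈ R^(4×2). The projector onto W = col(U) is P = U (U^T U)^(-1) U^T.
Compute U^T U =
  [23, -17]
  [-17, 22],
and U^T v = (5, -14).
Solve U^T U · c = U^T v for the coefficients: c = (-128/217, -237/217). The projection is proj_W(v) = U c.
Check: (v - proj_W(v)) · u_1 = 0  (should be 0).
Check: (v - proj_W(v)) · u_2 = 0  (should be 0).
Result: proj_W(v) = (346/217, 65/31, -327/217, 384/217).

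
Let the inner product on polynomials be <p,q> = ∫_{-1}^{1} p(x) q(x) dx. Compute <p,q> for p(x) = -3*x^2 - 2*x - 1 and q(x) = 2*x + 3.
<p,q> = -44/3

Expand the product: p(x)·q(x) = -6*x^3 - 13*x^2 - 8*x - 3.
∫_{-1}^{1} of each monomial x^k gives [2/(k+1) if k even, 0 if k odd]. Integrating term-by-term (or equivalently evaluating the antiderivative F(x) = -3*x^4/2 - 13*x^3/3 - 4*x^2 - 3*x at the endpoints):
  F(1) − F(−1) = -77/6 − (11/6) = -44/3.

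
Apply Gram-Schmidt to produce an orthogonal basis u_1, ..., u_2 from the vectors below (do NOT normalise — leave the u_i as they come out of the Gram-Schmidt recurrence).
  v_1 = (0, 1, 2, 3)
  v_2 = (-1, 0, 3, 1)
Orthogonal basis:
  u_1 = (0, 1, 2, 3)
  u_2 = (-1, -9/14, 12/7, -13/14)

Apply the Gram-Schmidt recurrence
  u_1 = v_1
  u_i = v_i − Σ_{j<i} ((v_i · u_j) / (u_j · u_j)) · u_j.

Step by step this gives:
  u_1 = (0, 1, 2, 3)
  u_2 = (-1, -9/14, 12/7, -13/14)

Orthogonality check:
  u_2 · u_1 = 0 (should be 0)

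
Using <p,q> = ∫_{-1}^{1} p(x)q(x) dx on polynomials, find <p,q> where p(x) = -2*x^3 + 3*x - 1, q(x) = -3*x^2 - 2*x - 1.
<p,q> = 8/5

Expand the product: p(x)·q(x) = 6*x^5 + 4*x^4 - 7*x^3 - 3*x^2 - x + 1.
∫_{-1}^{1} of each monomial x^k gives [2/(k+1) if k even, 0 if k odd]. Integrating term-by-term (or equivalently evaluating the antiderivative F(x) = x^6 + 4*x^5/5 - 7*x^4/4 - x^3 - x^2/2 + x at the endpoints):
  F(1) − F(−1) = -9/20 − (-41/20) = 8/5.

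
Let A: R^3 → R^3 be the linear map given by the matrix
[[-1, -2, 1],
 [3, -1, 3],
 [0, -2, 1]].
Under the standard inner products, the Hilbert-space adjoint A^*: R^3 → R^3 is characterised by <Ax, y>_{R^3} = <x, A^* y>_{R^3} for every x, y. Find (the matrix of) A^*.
A^* = A^T =
[[-1, 3, 0],
 [-2, -1, -2],
 [1, 3, 1]]

For real matrices with standard dot products, the defining identity <Ax, y> = <x, A^* y> gives (Ax)^T y = x^T (A^*) y, i.e. x^T A^T y = x^T (A^*) y. Since this holds for all x, y, we must have A^* = A^T. Therefore
A^* =
[[-1, 3, 0],
 [-2, -1, -2],
 [1, 3, 1]].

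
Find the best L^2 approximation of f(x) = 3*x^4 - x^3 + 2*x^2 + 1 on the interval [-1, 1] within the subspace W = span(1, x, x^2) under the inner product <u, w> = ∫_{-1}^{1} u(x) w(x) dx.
g(x) = 32*x^2/7 - 3*x/5 + 26/35

The best approximation g ∈ W is the orthogonal projection of f onto W. Writing g = a_0 + a_1 x + a_2 x^2, the coefficients solve the normal equations G · a = b where
  G_{ij} = <φ_i, φ_j> and b_i = <f, φ_i>, with φ_0 = 1, φ_1 = x, φ_2 = x^2.
G =
  [2, 0, 2/3]
  [0, 2/3, 0]
  [2/3, 0, 2/5],
b = (68/15, -2/5, 244/105).
Solving gives a_0 = 26/35, a_1 = -3/5, a_2 = 32/7, so
  g(x) = 32*x^2/7 - 3*x/5 + 26/35.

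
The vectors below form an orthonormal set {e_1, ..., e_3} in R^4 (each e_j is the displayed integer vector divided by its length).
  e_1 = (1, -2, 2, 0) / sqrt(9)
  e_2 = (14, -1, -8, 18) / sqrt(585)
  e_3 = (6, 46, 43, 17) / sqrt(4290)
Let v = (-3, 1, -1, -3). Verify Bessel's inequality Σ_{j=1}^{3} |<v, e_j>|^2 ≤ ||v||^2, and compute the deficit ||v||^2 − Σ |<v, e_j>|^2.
Σ |<v, e_j>|^2 = 20; ||v||^2 = 20; deficit = 0

Write each e_j = u_j / sqrt(<u_j, u_j>) where u_j is the displayed integer vector. Then <v, e_j> = <v, u_j> / sqrt(<u_j, u_j>), so |<v, e_j>|^2 = <v, u_j>^2 / <u_j, u_j>.
Coefficients: <v, e_1> = -7/sqrt(9), <v, e_2> = -89/sqrt(585), <v, e_3> = -66/sqrt(4290).
Square and sum: Σ |<v, e_j>|^2 = 20.
Compute ||v||^2 = v·v = 20.
Deficit = 20 − 20 = 0 ≥ 0, confirming Bessel's inequality. (The deficit equals ||v − Σ <v,e_j> e_j||^2, the squared distance from v to span{e_j}.)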